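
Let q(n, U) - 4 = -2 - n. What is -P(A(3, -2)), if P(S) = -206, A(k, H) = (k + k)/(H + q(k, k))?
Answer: 206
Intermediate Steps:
q(n, U) = 2 - n (q(n, U) = 4 + (-2 - n) = 2 - n)
A(k, H) = 2*k/(2 + H - k) (A(k, H) = (k + k)/(H + (2 - k)) = (2*k)/(2 + H - k) = 2*k/(2 + H - k))
-P(A(3, -2)) = -1*(-206) = 206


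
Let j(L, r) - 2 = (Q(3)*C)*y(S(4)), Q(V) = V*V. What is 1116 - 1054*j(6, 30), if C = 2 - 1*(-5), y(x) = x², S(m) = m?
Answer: -1063424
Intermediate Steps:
Q(V) = V²
C = 7 (C = 2 + 5 = 7)
j(L, r) = 1010 (j(L, r) = 2 + (3²*7)*4² = 2 + (9*7)*16 = 2 + 63*16 = 2 + 1008 = 1010)
1116 - 1054*j(6, 30) = 1116 - 1054*1010 = 1116 - 1064540 = -1063424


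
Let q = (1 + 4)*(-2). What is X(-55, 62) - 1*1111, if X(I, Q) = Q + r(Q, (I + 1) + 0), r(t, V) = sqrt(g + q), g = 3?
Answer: -1049 + I*sqrt(7) ≈ -1049.0 + 2.6458*I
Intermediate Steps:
q = -10 (q = 5*(-2) = -10)
r(t, V) = I*sqrt(7) (r(t, V) = sqrt(3 - 10) = sqrt(-7) = I*sqrt(7))
X(I, Q) = Q + I*sqrt(7)
X(-55, 62) - 1*1111 = (62 + I*sqrt(7)) - 1*1111 = (62 + I*sqrt(7)) - 1111 = -1049 + I*sqrt(7)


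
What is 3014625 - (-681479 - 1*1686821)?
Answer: 5382925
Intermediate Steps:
3014625 - (-681479 - 1*1686821) = 3014625 - (-681479 - 1686821) = 3014625 - 1*(-2368300) = 3014625 + 2368300 = 5382925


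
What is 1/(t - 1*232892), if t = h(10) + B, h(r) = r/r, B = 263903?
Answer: 1/31012 ≈ 3.2246e-5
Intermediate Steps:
h(r) = 1
t = 263904 (t = 1 + 263903 = 263904)
1/(t - 1*232892) = 1/(263904 - 1*232892) = 1/(263904 - 232892) = 1/31012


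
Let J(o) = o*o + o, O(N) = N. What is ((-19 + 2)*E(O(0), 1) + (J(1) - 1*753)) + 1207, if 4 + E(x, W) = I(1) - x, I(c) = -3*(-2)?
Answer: 422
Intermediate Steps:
I(c) = 6
E(x, W) = 2 - x (E(x, W) = -4 + (6 - x) = 2 - x)
J(o) = o + o² (J(o) = o² + o = o + o²)
((-19 + 2)*E(O(0), 1) + (J(1) - 1*753)) + 1207 = ((-19 + 2)*(2 - 1*0) + (1*(1 + 1) - 1*753)) + 1207 = (-17*(2 + 0) + (1*2 - 753)) + 1207 = (-17*2 + (2 - 753)) + 1207 = (-34 - 751) + 1207 = -785 + 1207 = 422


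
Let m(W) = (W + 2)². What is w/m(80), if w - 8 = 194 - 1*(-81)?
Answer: 283/6724 ≈ 0.042088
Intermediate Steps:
w = 283 (w = 8 + (194 - 1*(-81)) = 8 + (194 + 81) = 8 + 275 = 283)
m(W) = (2 + W)²
w/m(80) = 283/((2 + 80)²) = 283/(82²) = 283/6724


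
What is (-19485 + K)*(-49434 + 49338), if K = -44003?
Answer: 6094848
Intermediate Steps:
(-19485 + K)*(-49434 + 49338) = (-19485 - 44003)*(-49434 + 49338) = -63488*(-96) = 6094848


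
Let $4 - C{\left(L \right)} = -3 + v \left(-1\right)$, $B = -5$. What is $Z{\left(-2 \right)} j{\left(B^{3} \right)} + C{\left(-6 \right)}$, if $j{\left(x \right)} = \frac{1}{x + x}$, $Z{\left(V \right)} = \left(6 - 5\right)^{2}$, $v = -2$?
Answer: $\frac{1249}{250} \approx 4.996$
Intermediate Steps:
$Z{\left(V \right)} = 1$ ($Z{\left(V \right)} = 1^{2} = 1$)
$C{\left(L \right)} = 5$ ($C{\left(L \right)} = 4 - \left(-3 - -2\right) = 4 - \left(-3 + 2\right) = 4 - -1 = 4 + 1 = 5$)
$j{\left(x \right)} = \frac{1}{2 x}$
$Z{\left(-2 \right)} j{\left(B^{3} \right)} + C{\left(-6 \right)} = 1 \frac{1}{2 \left(-5\right)^{3}} + 5 = 1 \frac{1}{2 \left(-125\right)} + 5 = 1 \cdot \frac{1}{2} \left(- \frac{1}{125}\right) + 5 = 1 \left(- \frac{1}{250}\right) + 5 = - \frac{1}{250} + 5 = \frac{1249}{250}$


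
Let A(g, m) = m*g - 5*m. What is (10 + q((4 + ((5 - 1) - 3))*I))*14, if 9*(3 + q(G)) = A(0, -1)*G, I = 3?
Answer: 644/3 ≈ 214.67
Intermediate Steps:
A(g, m) = -5*m + g*m (A(g, m) = g*m - 5*m = -5*m + g*m)
q(G) = -3 + 5*G/9 (q(G) = -3 + ((-(-5 + 0))*G)/9 = -3 + ((-1*(-5))*G)/9 = -3 + (5*G)/9 = -3 + 5*G/9)
(10 + q((4 + ((5 - 1) - 3))*I))*14 = (10 + (-3 + 5*((4 + ((5 - 1) - 3))*3)/9))*14 = (10 + (-3 + 5*((4 + (4 - 3))*3)/9))*14 = (10 + (-3 + 5*((4 + 1)*3)/9))*14 = (10 + (-3 + 5*(5*3)/9))*14 = (10 + (-3 + (5/9)*15))*14 = (10 + (-3 + 25/3))*14 = (10 + 16/3)*14 = (46/3)*14 = 644/3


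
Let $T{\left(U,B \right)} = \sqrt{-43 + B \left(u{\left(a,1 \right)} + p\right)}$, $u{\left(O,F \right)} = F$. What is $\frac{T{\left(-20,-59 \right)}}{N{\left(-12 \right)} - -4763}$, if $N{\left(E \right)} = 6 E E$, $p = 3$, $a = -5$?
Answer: $\frac{3 i \sqrt{31}}{5627} \approx 0.0029684 i$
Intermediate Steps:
$N{\left(E \right)} = 6 E^{2}$
$T{\left(U,B \right)} = \sqrt{-43 + 4 B}$ ($T{\left(U,B \right)} = \sqrt{-43 + B \left(1 + 3\right)} = \sqrt{-43 + B 4} = \sqrt{-43 + 4 B}$)
$\frac{T{\left(-20,-59 \right)}}{N{\left(-12 \right)} - -4763} = \frac{\sqrt{-43 + 4 \left(-59\right)}}{6 \left(-12\right)^{2} - -4763} = \frac{\sqrt{-43 - 236}}{6 \cdot 144 + 4763} = \frac{\sqrt{-279}}{864 + 4763} = \frac{3 i \sqrt{31}}{5627}$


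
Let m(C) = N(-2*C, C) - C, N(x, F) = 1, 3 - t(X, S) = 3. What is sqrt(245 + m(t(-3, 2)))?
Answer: sqrt(246) ≈ 15.684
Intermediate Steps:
t(X, S) = 0 (t(X, S) = 3 - 1*3 = 3 - 3 = 0)
m(C) = 1 - C
sqrt(245 + m(t(-3, 2))) = sqrt(245 + (1 - 1*0)) = sqrt(245 + (1 + 0)) = sqrt(245 + 1) = sqrt(246)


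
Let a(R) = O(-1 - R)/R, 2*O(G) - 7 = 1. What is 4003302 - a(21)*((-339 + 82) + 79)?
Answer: 84070054/21 ≈ 4.0033e+6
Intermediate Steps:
O(G) = 4 (O(G) = 7/2 + (½)*1 = 7/2 + ½ = 4)
a(R) = 4/R
4003302 - a(21)*((-339 + 82) + 79) = 4003302 - 4/21*((-339 + 82) + 79) = 4003302 - 4*(1/21)*(-257 + 79) = 4003302 - 4*(-178)/21 = 4003302 - 1*(-712/21) = 4003302 + 712/21 = 84070054/21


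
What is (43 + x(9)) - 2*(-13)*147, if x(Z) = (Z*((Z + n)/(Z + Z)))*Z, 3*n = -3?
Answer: 3901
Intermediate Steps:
n = -1 (n = (⅓)*(-3) = -1)
x(Z) = Z*(-½ + Z/2) (x(Z) = (Z*((Z - 1)/(Z + Z)))*Z = (Z*((-1 + Z)/((2*Z))))*Z = (Z*((-1 + Z)*(1/(2*Z))))*Z = (Z*((-1 + Z)/(2*Z)))*Z = (-½ + Z/2)*Z = Z*(-½ + Z/2))
(43 + x(9)) - 2*(-13)*147 = (43 + (½)*9*(-1 + 9)) - 2*(-13)*147 = (43 + (½)*9*8) + 26*147 = (43 + 36) + 3822 = 79 + 3822 = 3901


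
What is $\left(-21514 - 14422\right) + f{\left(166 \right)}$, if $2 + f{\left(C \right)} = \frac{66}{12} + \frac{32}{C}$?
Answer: $- \frac{5964763}{166} \approx -35932.0$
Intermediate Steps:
$f{\left(C \right)} = \frac{7}{2} + \frac{32}{C}$ ($f{\left(C \right)} = -2 + \left(\frac{66}{12} + \frac{32}{C}\right) = -2 + \left(66 \cdot \frac{1}{12} + \frac{32}{C}\right) = -2 + \left(\frac{11}{2} + \frac{32}{C}\right) = \frac{7}{2} + \frac{32}{C}$)
$\left(-21514 - 14422\right) + f{\left(166 \right)} = \left(-21514 - 14422\right) + \left(\frac{7}{2} + \frac{32}{166}\right) = -35936 + \left(\frac{7}{2} + 32 \cdot \frac{1}{166}\right) = -35936 + \left(\frac{7}{2} + \frac{16}{83}\right) = -35936 + \frac{613}{166} = - \frac{5964763}{166}$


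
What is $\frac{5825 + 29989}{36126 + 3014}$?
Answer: $\frac{17907}{19570} \approx 0.91502$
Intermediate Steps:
$\frac{5825 + 29989}{36126 + 3014} = \frac{35814}{39140} = 35814 \cdot \frac{1}{39140} = \frac{17907}{19570}$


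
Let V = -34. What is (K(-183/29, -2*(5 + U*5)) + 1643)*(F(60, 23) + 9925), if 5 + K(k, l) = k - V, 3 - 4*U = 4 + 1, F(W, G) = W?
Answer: 482325425/29 ≈ 1.6632e+7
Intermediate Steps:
U = -1/2 (U = 3/4 - (4 + 1)/4 = 3/4 - 1/4*5 = 3/4 - 5/4 = -1/2 ≈ -0.50000)
K(k, l) = 29 + k (K(k, l) = -5 + (k - 1*(-34)) = -5 + (k + 34) = -5 + (34 + k) = 29 + k)
(K(-183/29, -2*(5 + U*5)) + 1643)*(F(60, 23) + 9925) = ((29 - 183/29) + 1643)*(60 + 9925) = ((29 - 183*1/29) + 1643)*9985 = ((29 - 183/29) + 1643)*9985 = (658/29 + 1643)*9985 = (48305/29)*9985 = 482325425/29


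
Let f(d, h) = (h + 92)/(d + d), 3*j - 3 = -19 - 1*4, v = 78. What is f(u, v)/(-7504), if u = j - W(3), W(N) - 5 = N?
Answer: 255/330176 ≈ 0.00077232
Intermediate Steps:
W(N) = 5 + N
j = -20/3 (j = 1 + (-19 - 1*4)/3 = 1 + (-19 - 4)/3 = 1 + (⅓)*(-23) = 1 - 23/3 = -20/3 ≈ -6.6667)
u = -44/3 (u = -20/3 - (5 + 3) = -20/3 - 1*8 = -20/3 - 8 = -44/3 ≈ -14.667)
f(d, h) = (92 + h)/(2*d) (f(d, h) = (92 + h)/((2*d)) = (92 + h)*(1/(2*d)) = (92 + h)/(2*d))
f(u, v)/(-7504) = ((92 + 78)/(2*(-44/3)))/(-7504) = ((½)*(-3/44)*170)*(-1/7504) = -255/44*(-1/7504) = 255/330176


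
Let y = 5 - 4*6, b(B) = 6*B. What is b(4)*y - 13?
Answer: -469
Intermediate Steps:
y = -19 (y = 5 - 1*24 = 5 - 24 = -19)
b(4)*y - 13 = (6*4)*(-19) - 13 = 24*(-19) - 13 = -456 - 13 = -469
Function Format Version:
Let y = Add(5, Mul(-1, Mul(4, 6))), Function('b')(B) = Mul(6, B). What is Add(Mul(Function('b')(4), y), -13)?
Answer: -469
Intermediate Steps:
y = -19 (y = Add(5, Mul(-1, 24)) = Add(5, -24) = -19)
Add(Mul(Function('b')(4), y), -13) = Add(Mul(Mul(6, 4), -19), -13) = Add(Mul(24, -19), -13) = Add(-456, -13) = -469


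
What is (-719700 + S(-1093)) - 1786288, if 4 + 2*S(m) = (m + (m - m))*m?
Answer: -3817331/2 ≈ -1.9087e+6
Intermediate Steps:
S(m) = -2 + m²/2 (S(m) = -2 + ((m + (m - m))*m)/2 = -2 + ((m + 0)*m)/2 = -2 + (m*m)/2 = -2 + m²/2)
(-719700 + S(-1093)) - 1786288 = (-719700 + (-2 + (½)*(-1093)²)) - 1786288 = (-719700 + (-2 + (½)*1194649)) - 1786288 = (-719700 + (-2 + 1194649/2)) - 1786288 = (-719700 + 1194645/2) - 1786288 = -244755/2 - 1786288 = -3817331/2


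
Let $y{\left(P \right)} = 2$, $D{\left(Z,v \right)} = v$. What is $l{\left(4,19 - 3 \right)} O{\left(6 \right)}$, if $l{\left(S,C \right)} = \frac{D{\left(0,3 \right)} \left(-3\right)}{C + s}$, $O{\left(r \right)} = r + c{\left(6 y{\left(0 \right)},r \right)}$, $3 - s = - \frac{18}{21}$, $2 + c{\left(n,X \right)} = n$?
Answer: $- \frac{1008}{139} \approx -7.2518$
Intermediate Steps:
$c{\left(n,X \right)} = -2 + n$
$s = \frac{27}{7}$ ($s = 3 - - \frac{18}{21} = 3 - \left(-18\right) \frac{1}{21} = 3 - - \frac{6}{7} = 3 + \frac{6}{7} = \frac{27}{7} \approx 3.8571$)
$O{\left(r \right)} = 10 + r$ ($O{\left(r \right)} = r + \left(-2 + 6 \cdot 2\right) = r + \left(-2 + 12\right) = r + 10 = 10 + r$)
$l{\left(S,C \right)} = - \frac{9}{\frac{27}{7} + C}$ ($l{\left(S,C \right)} = \frac{3 \left(-3\right)}{C + \frac{27}{7}} = - \frac{9}{\frac{27}{7} + C}$)
$l{\left(4,19 - 3 \right)} O{\left(6 \right)} = - \frac{63}{27 + 7 \left(19 - 3\right)} \left(10 + 6\right) = - \frac{63}{27 + 7 \cdot 16} \cdot 16 = - \frac{63}{27 + 112} \cdot 16 = - \frac{63}{139} \cdot 16 = \left(-63\right) \frac{1}{139} \cdot 16 = \left(- \frac{63}{139}\right) 16 = - \frac{1008}{139}$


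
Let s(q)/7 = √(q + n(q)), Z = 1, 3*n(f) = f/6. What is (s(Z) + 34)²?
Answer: 21739/18 + 238*√38/3 ≈ 1696.8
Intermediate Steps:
n(f) = f/18 (n(f) = (f/6)/3 = f/18)
s(q) = 7*√38*√q/6 (s(q) = 7*√(q + q/18) = 7*√(19*q/18) = 7*(√38*√q/6) = 7*√38*√q/6)
(s(Z) + 34)² = (7*√38*√1/6 + 34)² = ((7/6)*√38*1 + 34)² = (7*√38/6 + 34)² = (34 + 7*√38/6)²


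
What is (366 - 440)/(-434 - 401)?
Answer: 74/835 ≈ 0.088623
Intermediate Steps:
(366 - 440)/(-434 - 401) = -74/(-835) = -74*(-1/835) = 74/835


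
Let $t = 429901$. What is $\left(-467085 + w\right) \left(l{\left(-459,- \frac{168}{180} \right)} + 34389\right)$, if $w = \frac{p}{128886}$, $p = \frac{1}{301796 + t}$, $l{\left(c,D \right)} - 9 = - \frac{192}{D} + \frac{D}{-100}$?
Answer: $- \frac{8002304602390384422873881}{495103872595500} \approx -1.6163 \cdot 10^{10}$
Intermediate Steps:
$l{\left(c,D \right)} = 9 - \frac{192}{D} - \frac{D}{100}$ ($l{\left(c,D \right)} = 9 + \left(- \frac{192}{D} + \frac{D}{-100}\right) = 9 + \left(- \frac{192}{D} + D \left(- \frac{1}{100}\right)\right) = 9 - \left(\frac{192}{D} + \frac{D}{100}\right) = 9 - \frac{192}{D} - \frac{D}{100}$)
$p = \frac{1}{731697}$ ($p = \frac{1}{301796 + 429901} = \frac{1}{731697} \approx 1.3667 \cdot 10^{-6}$)
$w = \frac{1}{94305499542}$ ($w = \frac{1}{731697 \cdot 128886} = \frac{1}{731697} \cdot \frac{1}{128886} = \frac{1}{94305499542} \approx 1.0604 \cdot 10^{-11}$)
$\left(-467085 + w\right) \left(l{\left(-459,- \frac{168}{180} \right)} + 34389\right) = \left(-467085 + \frac{1}{94305499542}\right) \left(\left(9 - \frac{192}{\left(-168\right) \frac{1}{180}} - \frac{\left(-168\right) \frac{1}{180}}{100}\right) + 34389\right) = - \frac{44048684253575069 \left(\left(9 - \frac{192}{\left(-168\right) \frac{1}{180}} - \frac{\left(-168\right) \frac{1}{180}}{100}\right) + 34389\right)}{94305499542} = - \frac{44048684253575069 \left(\left(9 - \frac{192}{- \frac{14}{15}} - - \frac{7}{750}\right) + 34389\right)}{94305499542} = - \frac{44048684253575069 \left(\left(9 - - \frac{1440}{7} + \frac{7}{750}\right) + 34389\right)}{94305499542} = - \frac{44048684253575069 \left(\left(9 + \frac{1440}{7} + \frac{7}{750}\right) + 34389\right)}{94305499542} = - \frac{44048684253575069 \left(\frac{1127299}{5250} + 34389\right)}{94305499542} = \left(- \frac{44048684253575069}{94305499542}\right) \frac{181669549}{5250} = - \frac{8002304602390384422873881}{495103872595500}$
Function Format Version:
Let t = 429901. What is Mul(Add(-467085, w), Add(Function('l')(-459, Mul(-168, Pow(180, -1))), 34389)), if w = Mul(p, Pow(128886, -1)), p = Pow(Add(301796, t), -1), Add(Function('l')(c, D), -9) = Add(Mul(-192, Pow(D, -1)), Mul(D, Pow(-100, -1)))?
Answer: Rational(-8002304602390384422873881, 495103872595500) ≈ -1.6163e+10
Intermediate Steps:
Function('l')(c, D) = Add(9, Mul(-192, Pow(D, -1)), Mul(Rational(-1, 100), D)) (Function('l')(c, D) = Add(9, Add(Mul(-192, Pow(D, -1)), Mul(D, Pow(-100, -1)))) = Add(9, Add(Mul(-192, Pow(D, -1)), Mul(D, Rational(-1, 100)))) = Add(9, Add(Mul(-192, Pow(D, -1)), Mul(Rational(-1, 100), D))) = Add(9, Mul(-192, Pow(D, -1)), Mul(Rational(-1, 100), D)))
p = Rational(1, 731697) (p = Pow(Add(301796, 429901), -1) = Pow(731697, -1) = Rational(1, 731697) ≈ 1.3667e-6)
w = Rational(1, 94305499542) (w = Mul(Rational(1, 731697), Pow(128886, -1)) = Mul(Rational(1, 731697), Rational(1, 128886)) = Rational(1, 94305499542) ≈ 1.0604e-11)
Mul(Add(-467085, w), Add(Function('l')(-459, Mul(-168, Pow(180, -1))), 34389)) = Mul(Add(-467085, Rational(1, 94305499542)), Add(Add(9, Mul(-192, Pow(Mul(-168, Pow(180, -1)), -1)), Mul(Rational(-1, 100), Mul(-168, Pow(180, -1)))), 34389)) = Mul(Rational(-44048684253575069, 94305499542), Add(Add(9, Mul(-192, Pow(Mul(-168, Rational(1, 180)), -1)), Mul(Rational(-1, 100), Mul(-168, Rational(1, 180)))), 34389)) = Mul(Rational(-44048684253575069, 94305499542), Add(Add(9, Mul(-192, Pow(Rational(-14, 15), -1)), Mul(Rational(-1, 100), Rational(-14, 15))), 34389)) = Mul(Rational(-44048684253575069, 94305499542), Add(Add(9, Mul(-192, Rational(-15, 14)), Rational(7, 750)), 34389)) = Mul(Rational(-44048684253575069, 94305499542), Add(Add(9, Rational(1440, 7), Rational(7, 750)), 34389)) = Mul(Rational(-44048684253575069, 94305499542), Add(Rational(1127299, 5250), 34389)) = Mul(Rational(-44048684253575069, 94305499542), Rational(181669549, 5250)) = Rational(-8002304602390384422873881, 495103872595500)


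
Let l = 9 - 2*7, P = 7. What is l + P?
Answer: 2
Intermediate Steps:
l = -5 (l = 9 - 14 = -5)
l + P = -5 + 7 = 2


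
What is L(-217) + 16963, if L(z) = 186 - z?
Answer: 17366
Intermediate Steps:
L(-217) + 16963 = (186 - 1*(-217)) + 16963 = (186 + 217) + 16963 = 403 + 16963 = 17366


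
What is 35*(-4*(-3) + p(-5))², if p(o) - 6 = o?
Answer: 5915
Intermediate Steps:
p(o) = 6 + o
35*(-4*(-3) + p(-5))² = 35*(-4*(-3) + (6 - 5))² = 35*(12 + 1)² = 35*13² = 35*169 = 5915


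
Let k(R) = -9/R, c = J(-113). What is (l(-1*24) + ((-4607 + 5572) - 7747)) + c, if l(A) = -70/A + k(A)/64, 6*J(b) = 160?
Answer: -10371703/1536 ≈ -6752.4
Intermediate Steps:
J(b) = 80/3 (J(b) = (⅙)*160 = 80/3)
c = 80/3 ≈ 26.667
l(A) = -4489/(64*A) (l(A) = -70/A - 9/A/64 = -70/A - 9/A*(1/64) = -70/A - 9/(64*A) = -4489/(64*A))
(l(-1*24) + ((-4607 + 5572) - 7747)) + c = (-4489/(64*((-1*24))) + ((-4607 + 5572) - 7747)) + 80/3 = (-4489/64/(-24) + (965 - 7747)) + 80/3 = (-4489/64*(-1/24) - 6782) + 80/3 = (4489/1536 - 6782) + 80/3 = -10412663/1536 + 80/3 = -10371703/1536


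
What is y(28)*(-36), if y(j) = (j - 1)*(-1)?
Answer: 972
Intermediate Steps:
y(j) = 1 - j (y(j) = (-1 + j)*(-1) = 1 - j)
y(28)*(-36) = (1 - 1*28)*(-36) = (1 - 28)*(-36) = -27*(-36) = 972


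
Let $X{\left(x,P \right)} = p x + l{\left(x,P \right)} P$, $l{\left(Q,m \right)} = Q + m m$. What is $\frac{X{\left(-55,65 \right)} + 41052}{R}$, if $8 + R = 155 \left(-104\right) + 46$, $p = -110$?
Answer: $- \frac{159076}{8041} \approx -19.783$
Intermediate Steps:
$l{\left(Q,m \right)} = Q + m^{2}$
$X{\left(x,P \right)} = - 110 x + P \left(x + P^{2}\right)$ ($X{\left(x,P \right)} = - 110 x + \left(x + P^{2}\right) P = - 110 x + P \left(x + P^{2}\right)$)
$R = -16082$ ($R = -8 + \left(155 \left(-104\right) + 46\right) = -8 + \left(-16120 + 46\right) = -8 - 16074 = -16082$)
$\frac{X{\left(-55,65 \right)} + 41052}{R} = \frac{\left(\left(-110\right) \left(-55\right) + 65 \left(-55 + 65^{2}\right)\right) + 41052}{-16082} = \left(\left(6050 + 65 \left(-55 + 4225\right)\right) + 41052\right) \left(- \frac{1}{16082}\right) = \left(\left(6050 + 65 \cdot 4170\right) + 41052\right) \left(- \frac{1}{16082}\right) = \left(\left(6050 + 271050\right) + 41052\right) \left(- \frac{1}{16082}\right) = \left(277100 + 41052\right) \left(- \frac{1}{16082}\right) = 318152 \left(- \frac{1}{16082}\right) = - \frac{159076}{8041}$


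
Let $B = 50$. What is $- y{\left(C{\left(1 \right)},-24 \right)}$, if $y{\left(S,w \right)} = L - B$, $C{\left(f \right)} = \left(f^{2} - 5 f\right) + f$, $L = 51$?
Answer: $-1$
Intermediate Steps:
$C{\left(f \right)} = f^{2} - 4 f$
$y{\left(S,w \right)} = 1$ ($y{\left(S,w \right)} = 51 - 50 = 1$)
$- y{\left(C{\left(1 \right)},-24 \right)} = \left(-1\right) 1 = -1$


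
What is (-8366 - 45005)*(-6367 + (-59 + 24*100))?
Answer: 214871646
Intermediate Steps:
(-8366 - 45005)*(-6367 + (-59 + 24*100)) = -53371*(-6367 + (-59 + 2400)) = -53371*(-6367 + 2341) = -53371*(-4026) = 214871646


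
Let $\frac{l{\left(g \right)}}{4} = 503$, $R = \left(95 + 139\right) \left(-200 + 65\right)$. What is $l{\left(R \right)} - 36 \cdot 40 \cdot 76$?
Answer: $-107428$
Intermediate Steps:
$R = -31590$ ($R = 234 \left(-135\right) = -31590$)
$l{\left(g \right)} = 2012$ ($l{\left(g \right)} = 4 \cdot 503 = 2012$)
$l{\left(R \right)} - 36 \cdot 40 \cdot 76 = 2012 - 36 \cdot 40 \cdot 76 = 2012 - 1440 \cdot 76 = 2012 - 109440 = -107428$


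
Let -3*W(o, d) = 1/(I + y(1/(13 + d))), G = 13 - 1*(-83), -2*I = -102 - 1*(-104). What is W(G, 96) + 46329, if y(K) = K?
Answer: 15010705/324 ≈ 46329.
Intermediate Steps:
I = -1 (I = -(-102 - 1*(-104))/2 = -(-102 + 104)/2 = -1/2*2 = -1)
G = 96 (G = 13 + 83 = 96)
W(o, d) = -1/(3*(-1 + 1/(13 + d)))
W(G, 96) + 46329 = (13 + 96)/(3*(12 + 96)) + 46329 = (1/3)*109/108 + 46329 = (1/3)*(1/108)*109 + 46329 = 109/324 + 46329 = 15010705/324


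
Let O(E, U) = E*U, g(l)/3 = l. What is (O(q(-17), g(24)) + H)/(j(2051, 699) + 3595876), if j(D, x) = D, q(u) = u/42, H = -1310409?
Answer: -3057689/8395163 ≈ -0.36422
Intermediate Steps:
q(u) = u/42 (q(u) = u*(1/42) = u/42)
g(l) = 3*l
(O(q(-17), g(24)) + H)/(j(2051, 699) + 3595876) = (((1/42)*(-17))*(3*24) - 1310409)/(2051 + 3595876) = (-17/42*72 - 1310409)/3597927 = (-204/7 - 1310409)*(1/3597927) = -9173067/7*1/3597927 = -3057689/8395163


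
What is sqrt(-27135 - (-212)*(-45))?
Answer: 15*I*sqrt(163) ≈ 191.51*I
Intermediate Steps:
sqrt(-27135 - (-212)*(-45)) = sqrt(-27135 - 1*9540) = sqrt(-27135 - 9540) = sqrt(-36675) = 15*I*sqrt(163)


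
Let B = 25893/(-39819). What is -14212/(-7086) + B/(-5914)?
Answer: 557826864965/278113177446 ≈ 2.0058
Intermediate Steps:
B = -8631/13273 (B = 25893*(-1/39819) = -8631/13273 ≈ -0.65027)
-14212/(-7086) + B/(-5914) = -14212/(-7086) - 8631/13273/(-5914) = -14212*(-1/7086) - 8631/13273*(-1/5914) = 7106/3543 + 8631/78496522 = 557826864965/278113177446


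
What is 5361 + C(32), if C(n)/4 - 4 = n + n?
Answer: 5633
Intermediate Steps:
C(n) = 16 + 8*n (C(n) = 16 + 4*(n + n) = 16 + 4*(2*n) = 16 + 8*n)
5361 + C(32) = 5361 + (16 + 8*32) = 5361 + (16 + 256) = 5361 + 272 = 5633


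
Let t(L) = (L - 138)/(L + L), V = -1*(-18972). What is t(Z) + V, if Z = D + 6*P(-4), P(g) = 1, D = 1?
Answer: 265477/14 ≈ 18963.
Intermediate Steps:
Z = 7 (Z = 1 + 6*1 = 1 + 6 = 7)
V = 18972
t(L) = (-138 + L)/(2*L) (t(L) = (-138 + L)/((2*L)) = (-138 + L)*(1/(2*L)) = (-138 + L)/(2*L))
t(Z) + V = (1/2)*(-138 + 7)/7 + 18972 = (1/2)*(1/7)*(-131) + 18972 = -131/14 + 18972 = 265477/14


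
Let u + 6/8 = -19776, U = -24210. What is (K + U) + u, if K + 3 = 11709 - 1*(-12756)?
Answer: -78099/4 ≈ -19525.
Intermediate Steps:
u = -79107/4 (u = -¾ - 19776 = -79107/4 ≈ -19777.)
K = 24462 (K = -3 + (11709 - 1*(-12756)) = -3 + (11709 + 12756) = -3 + 24465 = 24462)
(K + U) + u = (24462 - 24210) - 79107/4 = 252 - 79107/4 = -78099/4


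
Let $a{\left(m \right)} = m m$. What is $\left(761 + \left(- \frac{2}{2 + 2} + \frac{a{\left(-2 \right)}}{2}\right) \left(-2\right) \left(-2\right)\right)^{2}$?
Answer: $588289$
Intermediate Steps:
$a{\left(m \right)} = m^{2}$
$\left(761 + \left(- \frac{2}{2 + 2} + \frac{a{\left(-2 \right)}}{2}\right) \left(-2\right) \left(-2\right)\right)^{2} = \left(761 + \left(- \frac{2}{2 + 2} + \frac{\left(-2\right)^{2}}{2}\right) \left(-2\right) \left(-2\right)\right)^{2} = \left(761 + \left(- \frac{2}{4} + 4 \cdot \frac{1}{2}\right) \left(-2\right) \left(-2\right)\right)^{2} = \left(761 + \left(\left(-2\right) \frac{1}{4} + 2\right) \left(-2\right) \left(-2\right)\right)^{2} = \left(761 + \left(- \frac{1}{2} + 2\right) \left(-2\right) \left(-2\right)\right)^{2} = \left(761 + \frac{3}{2} \left(-2\right) \left(-2\right)\right)^{2} = \left(761 - -6\right)^{2} = \left(761 + 6\right)^{2} = 767^{2} = 588289$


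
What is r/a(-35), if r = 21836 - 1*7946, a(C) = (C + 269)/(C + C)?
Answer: -162050/39 ≈ -4155.1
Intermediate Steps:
a(C) = (269 + C)/(2*C) (a(C) = (269 + C)/((2*C)) = (269 + C)*(1/(2*C)) = (269 + C)/(2*C))
r = 13890 (r = 21836 - 7946 = 13890)
r/a(-35) = 13890/(((½)*(269 - 35)/(-35))) = 13890/(((½)*(-1/35)*234)) = 13890/(-117/35) = 13890*(-35/117) = -162050/39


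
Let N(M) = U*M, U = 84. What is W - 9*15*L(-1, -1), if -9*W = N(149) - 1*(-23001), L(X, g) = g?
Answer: -11434/3 ≈ -3811.3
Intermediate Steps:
N(M) = 84*M
W = -11839/3 (W = -(84*149 - 1*(-23001))/9 = -(12516 + 23001)/9 = -⅑*35517 = -11839/3 ≈ -3946.3)
W - 9*15*L(-1, -1) = -11839/3 - 9*15*(-1) = -11839/3 - 135*(-1) = -11839/3 - 1*(-135) = -11839/3 + 135 = -11434/3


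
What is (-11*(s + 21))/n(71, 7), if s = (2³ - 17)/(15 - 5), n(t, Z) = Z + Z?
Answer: -2211/140 ≈ -15.793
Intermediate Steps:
n(t, Z) = 2*Z
s = -9/10 (s = (8 - 17)/10 = -9*⅒ = -9/10 ≈ -0.90000)
(-11*(s + 21))/n(71, 7) = (-11*(-9/10 + 21))/((2*7)) = -11*201/10/14 = -2211/10*1/14 = -2211/140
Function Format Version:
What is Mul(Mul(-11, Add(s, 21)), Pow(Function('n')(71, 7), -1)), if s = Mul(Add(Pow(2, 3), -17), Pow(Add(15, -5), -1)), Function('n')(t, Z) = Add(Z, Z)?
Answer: Rational(-2211, 140) ≈ -15.793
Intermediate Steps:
Function('n')(t, Z) = Mul(2, Z)
s = Rational(-9, 10) (s = Mul(Add(8, -17), Pow(10, -1)) = Mul(-9, Rational(1, 10)) = Rational(-9, 10) ≈ -0.90000)
Mul(Mul(-11, Add(s, 21)), Pow(Function('n')(71, 7), -1)) = Mul(Mul(-11, Add(Rational(-9, 10), 21)), Pow(Mul(2, 7), -1)) = Mul(Mul(-11, Rational(201, 10)), Pow(14, -1)) = Mul(Rational(-2211, 10), Rational(1, 14)) = Rational(-2211, 140)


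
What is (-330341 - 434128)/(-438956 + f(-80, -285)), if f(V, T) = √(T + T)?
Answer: 167784127182/96341185253 + 764469*I*√570/192682370506 ≈ 1.7416 + 9.4723e-5*I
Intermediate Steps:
f(V, T) = √2*√T (f(V, T) = √(2*T) = √2*√T)
(-330341 - 434128)/(-438956 + f(-80, -285)) = (-330341 - 434128)/(-438956 + √2*√(-285)) = -764469/(-438956 + √2*(I*√285)) = -764469/(-438956 + I*√570)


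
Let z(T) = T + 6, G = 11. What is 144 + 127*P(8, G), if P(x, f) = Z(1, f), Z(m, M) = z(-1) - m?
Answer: 652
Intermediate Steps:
z(T) = 6 + T
Z(m, M) = 5 - m (Z(m, M) = (6 - 1) - m = 5 - m)
P(x, f) = 4 (P(x, f) = 5 - 1*1 = 5 - 1 = 4)
144 + 127*P(8, G) = 144 + 127*4 = 144 + 508 = 652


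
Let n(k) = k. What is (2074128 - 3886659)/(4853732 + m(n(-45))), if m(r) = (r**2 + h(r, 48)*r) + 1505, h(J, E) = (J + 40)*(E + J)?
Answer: -258933/693991 ≈ -0.37311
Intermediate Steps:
h(J, E) = (40 + J)*(E + J)
m(r) = 1505 + r**2 + r*(1920 + r**2 + 88*r) (m(r) = (r**2 + (r**2 + 40*48 + 40*r + 48*r)*r) + 1505 = (r**2 + (r**2 + 1920 + 40*r + 48*r)*r) + 1505 = (r**2 + (1920 + r**2 + 88*r)*r) + 1505 = (r**2 + r*(1920 + r**2 + 88*r)) + 1505 = 1505 + r**2 + r*(1920 + r**2 + 88*r))
(2074128 - 3886659)/(4853732 + m(n(-45))) = (2074128 - 3886659)/(4853732 + (1505 + (-45)**3 + 89*(-45)**2 + 1920*(-45))) = -1812531/(4853732 + (1505 - 91125 + 89*2025 - 86400)) = -1812531/(4853732 + (1505 - 91125 + 180225 - 86400)) = -1812531/(4853732 + 4205) = -1812531/4857937 = -1812531*1/4857937 = -258933/693991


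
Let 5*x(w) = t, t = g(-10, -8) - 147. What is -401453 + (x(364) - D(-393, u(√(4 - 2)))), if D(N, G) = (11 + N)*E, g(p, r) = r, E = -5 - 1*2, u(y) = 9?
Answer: -404158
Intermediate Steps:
E = -7 (E = -5 - 2 = -7)
D(N, G) = -77 - 7*N (D(N, G) = (11 + N)*(-7) = -77 - 7*N)
t = -155 (t = -8 - 147 = -155)
x(w) = -31 (x(w) = (⅕)*(-155) = -31)
-401453 + (x(364) - D(-393, u(√(4 - 2)))) = -401453 + (-31 - (-77 - 7*(-393))) = -401453 + (-31 - (-77 + 2751)) = -401453 + (-31 - 1*2674) = -401453 + (-31 - 2674) = -401453 - 2705 = -404158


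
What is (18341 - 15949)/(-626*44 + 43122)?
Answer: 1196/7789 ≈ 0.15355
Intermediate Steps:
(18341 - 15949)/(-626*44 + 43122) = 2392/(-27544 + 43122) = 2392/15578 = 2392*(1/15578) = 1196/7789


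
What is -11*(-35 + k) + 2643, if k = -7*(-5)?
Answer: 2643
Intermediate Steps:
k = 35
-11*(-35 + k) + 2643 = -11*(-35 + 35) + 2643 = -11*0 + 2643 = 0 + 2643 = 2643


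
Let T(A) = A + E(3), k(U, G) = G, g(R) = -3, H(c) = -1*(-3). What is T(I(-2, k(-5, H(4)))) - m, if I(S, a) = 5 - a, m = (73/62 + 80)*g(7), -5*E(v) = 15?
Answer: 15037/62 ≈ 242.53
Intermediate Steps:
H(c) = 3
E(v) = -3 (E(v) = -⅕*15 = -3)
m = -15099/62 (m = (73/62 + 80)*(-3) = (5033/62)*(-3) = -15099/62 ≈ -243.53)
T(A) = -3 + A (T(A) = A - 3 = -3 + A)
T(I(-2, k(-5, H(4)))) - m = (-3 + (5 - 1*3)) - 1*(-15099/62) = (-3 + (5 - 3)) + 15099/62 = (-3 + 2) + 15099/62 = -1 + 15099/62 = 15037/62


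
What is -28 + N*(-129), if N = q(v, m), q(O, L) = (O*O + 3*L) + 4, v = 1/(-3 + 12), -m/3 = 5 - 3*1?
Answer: 47963/27 ≈ 1776.4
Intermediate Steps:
m = -6 (m = -3*(5 - 3*1) = -3*(5 - 3) = -3*2 = -6)
v = ⅑ (v = 1/9 = ⅑ ≈ 0.11111)
q(O, L) = 4 + O² + 3*L (q(O, L) = (O² + 3*L) + 4 = 4 + O² + 3*L)
N = -1133/81 (N = 4 + (⅑)² + 3*(-6) = 4 + 1/81 - 18 = -1133/81 ≈ -13.988)
-28 + N*(-129) = -28 - 1133/81*(-129) = -28 + 48719/27 = 47963/27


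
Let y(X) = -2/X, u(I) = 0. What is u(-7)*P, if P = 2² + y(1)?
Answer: 0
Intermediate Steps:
P = 2 (P = 2² - 2/1 = 4 - 2*1 = 4 - 2 = 2)
u(-7)*P = 0*2 = 0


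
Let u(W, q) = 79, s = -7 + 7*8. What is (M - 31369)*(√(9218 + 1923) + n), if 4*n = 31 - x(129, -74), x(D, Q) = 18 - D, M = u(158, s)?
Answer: -1110795 - 31290*√11141 ≈ -4.4135e+6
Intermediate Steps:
s = 49 (s = -7 + 56 = 49)
M = 79
n = 71/2 (n = (31 - (18 - 1*129))/4 = (31 - (18 - 129))/4 = (31 - 1*(-111))/4 = (31 + 111)/4 = (¼)*142 = 71/2 ≈ 35.500)
(M - 31369)*(√(9218 + 1923) + n) = (79 - 31369)*(√(9218 + 1923) + 71/2) = -31290*(√11141 + 71/2) = -31290*(71/2 + √11141) = -1110795 - 31290*√11141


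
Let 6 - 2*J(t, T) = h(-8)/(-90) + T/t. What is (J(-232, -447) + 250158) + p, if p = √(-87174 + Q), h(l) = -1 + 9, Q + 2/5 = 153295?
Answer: 5223342493/20880 + 7*√33735/5 ≈ 2.5042e+5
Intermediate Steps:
Q = 766473/5 (Q = -⅖ + 153295 = 766473/5 ≈ 1.5329e+5)
h(l) = 8
p = 7*√33735/5 (p = √(-87174 + 766473/5) = √(330603/5) = 7*√33735/5 ≈ 257.14)
J(t, T) = 137/45 - T/(2*t) (J(t, T) = 3 - (8/(-90) + T/t)/2 = 3 - (8*(-1/90) + T/t)/2 = 3 - (-4/45 + T/t)/2 = 3 + (2/45 - T/(2*t)) = 137/45 - T/(2*t))
(J(-232, -447) + 250158) + p = ((137/45 - ½*(-447)/(-232)) + 250158) + 7*√33735/5 = ((137/45 - ½*(-447)*(-1/232)) + 250158) + 7*√33735/5 = ((137/45 - 447/464) + 250158) + 7*√33735/5 = (43453/20880 + 250158) + 7*√33735/5 = 5223342493/20880 + 7*√33735/5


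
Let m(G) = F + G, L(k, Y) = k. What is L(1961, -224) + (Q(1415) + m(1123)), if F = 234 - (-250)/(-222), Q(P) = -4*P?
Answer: -260087/111 ≈ -2343.1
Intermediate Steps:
F = 25849/111 (F = 234 - (-250)*(-1)/222 = 234 - 1*125/111 = 234 - 125/111 = 25849/111 ≈ 232.87)
m(G) = 25849/111 + G
L(1961, -224) + (Q(1415) + m(1123)) = 1961 + (-4*1415 + (25849/111 + 1123)) = 1961 + (-5660 + 150502/111) = 1961 - 477758/111 = -260087/111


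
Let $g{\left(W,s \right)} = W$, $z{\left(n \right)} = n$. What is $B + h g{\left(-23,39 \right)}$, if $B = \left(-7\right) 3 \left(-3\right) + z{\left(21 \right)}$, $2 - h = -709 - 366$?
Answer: $-24687$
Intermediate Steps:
$h = 1077$ ($h = 2 - \left(-709 - 366\right) = 2 - -1075 = 2 + 1075 = 1077$)
$B = 84$ ($B = \left(-7\right) 3 \left(-3\right) + 21 = \left(-21\right) \left(-3\right) + 21 = 63 + 21 = 84$)
$B + h g{\left(-23,39 \right)} = 84 + 1077 \left(-23\right) = 84 - 24771 = -24687$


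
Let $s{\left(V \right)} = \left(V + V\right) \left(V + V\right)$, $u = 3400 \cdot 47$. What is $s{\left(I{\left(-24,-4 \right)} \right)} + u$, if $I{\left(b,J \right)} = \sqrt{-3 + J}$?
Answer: $159772$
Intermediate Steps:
$u = 159800$
$s{\left(V \right)} = 4 V^{2}$ ($s{\left(V \right)} = 2 V 2 V = 4 V^{2}$)
$s{\left(I{\left(-24,-4 \right)} \right)} + u = 4 \left(\sqrt{-3 - 4}\right)^{2} + 159800 = 4 \left(\sqrt{-7}\right)^{2} + 159800 = 4 \left(i \sqrt{7}\right)^{2} + 159800 = 4 \left(-7\right) + 159800 = -28 + 159800 = 159772$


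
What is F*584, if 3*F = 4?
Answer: 2336/3 ≈ 778.67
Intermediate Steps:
F = 4/3 (F = (⅓)*4 = 4/3 ≈ 1.3333)
F*584 = (4/3)*584 = 2336/3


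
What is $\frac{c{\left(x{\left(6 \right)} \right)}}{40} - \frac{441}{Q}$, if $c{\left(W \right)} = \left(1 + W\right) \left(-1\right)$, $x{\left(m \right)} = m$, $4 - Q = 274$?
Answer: $\frac{35}{24} \approx 1.4583$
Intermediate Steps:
$Q = -270$ ($Q = 4 - 274 = -270$)
$c{\left(W \right)} = -1 - W$
$\frac{c{\left(x{\left(6 \right)} \right)}}{40} - \frac{441}{Q} = \frac{-1 - 6}{40} - \frac{441}{-270} = \left(-1 - 6\right) \frac{1}{40} - - \frac{49}{30} = \left(-7\right) \frac{1}{40} + \frac{49}{30} = - \frac{7}{40} + \frac{49}{30} = \frac{35}{24}$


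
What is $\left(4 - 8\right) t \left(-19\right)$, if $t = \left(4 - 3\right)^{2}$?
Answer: $76$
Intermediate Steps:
$t = 1$ ($t = 1^{2} = 1$)
$\left(4 - 8\right) t \left(-19\right) = \left(4 - 8\right) 1 \left(-19\right) = \left(-4\right) 1 \left(-19\right) = \left(-4\right) \left(-19\right) = 76$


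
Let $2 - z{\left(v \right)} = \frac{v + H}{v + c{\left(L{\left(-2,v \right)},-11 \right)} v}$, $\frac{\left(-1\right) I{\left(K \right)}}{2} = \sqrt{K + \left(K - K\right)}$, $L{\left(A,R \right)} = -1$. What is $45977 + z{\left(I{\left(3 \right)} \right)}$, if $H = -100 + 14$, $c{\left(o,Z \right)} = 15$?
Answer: $\frac{735663}{16} - \frac{43 \sqrt{3}}{48} \approx 45977.0$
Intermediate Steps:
$I{\left(K \right)} = - 2 \sqrt{K}$ ($I{\left(K \right)} = - 2 \sqrt{K + \left(K - K\right)} = - 2 \sqrt{K + 0} = - 2 \sqrt{K}$)
$H = -86$
$z{\left(v \right)} = 2 - \frac{-86 + v}{16 v}$ ($z{\left(v \right)} = 2 - \frac{v - 86}{v + 15 v} = 2 - \frac{-86 + v}{16 v}$)
$45977 + z{\left(I{\left(3 \right)} \right)} = 45977 + \frac{86 + 31 \left(- 2 \sqrt{3}\right)}{16 \left(- 2 \sqrt{3}\right)} = 45977 + \frac{- \frac{\sqrt{3}}{6} \left(86 - 62 \sqrt{3}\right)}{16} = 45977 - \frac{\sqrt{3} \left(86 - 62 \sqrt{3}\right)}{96}$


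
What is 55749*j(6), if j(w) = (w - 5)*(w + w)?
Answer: 668988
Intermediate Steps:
j(w) = 2*w*(-5 + w) (j(w) = (-5 + w)*(2*w) = 2*w*(-5 + w))
55749*j(6) = 55749*(2*6*(-5 + 6)) = 55749*(2*6*1) = 55749*12 = 668988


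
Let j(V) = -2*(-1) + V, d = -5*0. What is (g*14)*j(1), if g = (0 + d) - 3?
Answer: -126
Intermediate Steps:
d = 0
j(V) = 2 + V
g = -3 (g = (0 + 0) - 3 = 0 - 3 = -3)
(g*14)*j(1) = (-3*14)*(2 + 1) = -42*3 = -126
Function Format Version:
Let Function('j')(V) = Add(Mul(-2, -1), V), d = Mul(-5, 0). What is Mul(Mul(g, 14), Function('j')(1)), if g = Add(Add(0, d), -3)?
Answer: -126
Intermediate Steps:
d = 0
Function('j')(V) = Add(2, V)
g = -3 (g = Add(Add(0, 0), -3) = Add(0, -3) = -3)
Mul(Mul(g, 14), Function('j')(1)) = Mul(Mul(-3, 14), Add(2, 1)) = Mul(-42, 3) = -126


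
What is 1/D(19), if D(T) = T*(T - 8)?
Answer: 1/209 ≈ 0.0047847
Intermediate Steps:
D(T) = T*(-8 + T)
1/D(19) = 1/(19*(-8 + 19)) = 1/(19*11) = 1/209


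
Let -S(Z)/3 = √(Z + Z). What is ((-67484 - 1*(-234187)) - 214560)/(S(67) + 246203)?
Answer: -11782536971/60615916003 - 143571*√134/60615916003 ≈ -0.19441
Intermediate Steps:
S(Z) = -3*√2*√Z (S(Z) = -3*√(Z + Z) = -3*√2*√Z)
((-67484 - 1*(-234187)) - 214560)/(S(67) + 246203) = ((-67484 - 1*(-234187)) - 214560)/(-3*√2*√67 + 246203) = ((-67484 + 234187) - 214560)/(-3*√134 + 246203) = (166703 - 214560)/(246203 - 3*√134) = -47857/(246203 - 3*√134)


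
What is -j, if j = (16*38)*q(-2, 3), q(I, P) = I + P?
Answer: -608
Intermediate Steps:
j = 608 (j = (16*38)*(-2 + 3) = 608*1 = 608)
-j = -1*608 = -608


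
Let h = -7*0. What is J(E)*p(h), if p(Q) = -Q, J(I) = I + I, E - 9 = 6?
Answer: 0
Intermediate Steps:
h = 0
E = 15 (E = 9 + 6 = 15)
J(I) = 2*I
J(E)*p(h) = (2*15)*(-1*0) = 30*0 = 0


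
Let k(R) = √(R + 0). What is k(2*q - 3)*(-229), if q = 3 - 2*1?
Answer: -229*I ≈ -229.0*I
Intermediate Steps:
q = 1 (q = 3 - 2 = 1)
k(R) = √R
k(2*q - 3)*(-229) = √(2*1 - 3)*(-229) = √(2 - 3)*(-229) = √(-1)*(-229) = I*(-229) = -229*I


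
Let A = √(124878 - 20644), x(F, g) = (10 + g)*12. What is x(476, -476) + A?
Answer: -5592 + √104234 ≈ -5269.1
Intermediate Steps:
x(F, g) = 120 + 12*g
A = √104234 ≈ 322.85
x(476, -476) + A = (120 + 12*(-476)) + √104234 = (120 - 5712) + √104234 = -5592 + √104234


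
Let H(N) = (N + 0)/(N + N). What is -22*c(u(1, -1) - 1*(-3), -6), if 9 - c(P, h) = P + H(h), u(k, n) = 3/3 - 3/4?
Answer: -231/2 ≈ -115.50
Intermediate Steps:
u(k, n) = ¼ (u(k, n) = 3*(⅓) - 3*¼ = 1 - ¾ = ¼)
H(N) = ½ (H(N) = N/((2*N)) = N*(1/(2*N)) = ½)
c(P, h) = 17/2 - P (c(P, h) = 9 - (P + ½) = 9 - (½ + P) = 9 + (-½ - P) = 17/2 - P)
-22*c(u(1, -1) - 1*(-3), -6) = -22*(17/2 - (¼ - 1*(-3))) = -22*(17/2 - (¼ + 3)) = -22*(17/2 - 1*13/4) = -22*(17/2 - 13/4) = -22*21/4 = -231/2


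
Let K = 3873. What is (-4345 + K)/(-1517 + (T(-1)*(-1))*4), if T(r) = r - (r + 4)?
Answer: 472/1501 ≈ 0.31446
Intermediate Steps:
T(r) = -4 (T(r) = r - (4 + r) = r + (-4 - r) = -4)
(-4345 + K)/(-1517 + (T(-1)*(-1))*4) = (-4345 + 3873)/(-1517 - 4*(-1)*4) = -472/(-1517 + 4*4) = -472/(-1517 + 16) = -472/(-1501) = -472*(-1/1501) = 472/1501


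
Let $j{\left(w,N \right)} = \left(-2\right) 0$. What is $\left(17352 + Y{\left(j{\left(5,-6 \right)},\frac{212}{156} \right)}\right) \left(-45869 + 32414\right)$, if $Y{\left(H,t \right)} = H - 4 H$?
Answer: $-233471160$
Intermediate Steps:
$j{\left(w,N \right)} = 0$
$Y{\left(H,t \right)} = - 3 H$
$\left(17352 + Y{\left(j{\left(5,-6 \right)},\frac{212}{156} \right)}\right) \left(-45869 + 32414\right) = \left(17352 - 0\right) \left(-45869 + 32414\right) = \left(17352 + 0\right) \left(-13455\right) = 17352 \left(-13455\right) = -233471160$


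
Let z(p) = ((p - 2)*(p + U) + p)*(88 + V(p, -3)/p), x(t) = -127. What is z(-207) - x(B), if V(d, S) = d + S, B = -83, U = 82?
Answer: 159197119/69 ≈ 2.3072e+6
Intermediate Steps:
V(d, S) = S + d
z(p) = (88 + (-3 + p)/p)*(p + (-2 + p)*(82 + p)) (z(p) = ((p - 2)*(p + 82) + p)*(88 + (-3 + p)/p) = ((-2 + p)*(82 + p) + p)*(88 + (-3 + p)/p) = (p + (-2 + p)*(82 + p))*(88 + (-3 + p)/p) = (88 + (-3 + p)/p)*(p + (-2 + p)*(82 + p)))
z(-207) - x(B) = (-14839 + 89*(-207)² + 492/(-207) + 7206*(-207)) - 1*(-127) = (-14839 + 89*42849 + 492*(-1/207) - 1491642) + 127 = (-14839 + 3813561 - 164/69 - 1491642) + 127 = 159188356/69 + 127 = 159197119/69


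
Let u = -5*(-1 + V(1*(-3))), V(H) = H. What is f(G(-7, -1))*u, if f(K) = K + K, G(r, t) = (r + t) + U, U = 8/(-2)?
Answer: -480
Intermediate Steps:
U = -4 (U = 8*(-1/2) = -4)
G(r, t) = -4 + r + t (G(r, t) = (r + t) - 4 = -4 + r + t)
f(K) = 2*K
u = 20 (u = -5*(-1 + 1*(-3)) = -5*(-1 - 3) = -5*(-4) = 20)
f(G(-7, -1))*u = (2*(-4 - 7 - 1))*20 = (2*(-12))*20 = -24*20 = -480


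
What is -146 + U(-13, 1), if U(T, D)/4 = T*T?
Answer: 530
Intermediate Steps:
U(T, D) = 4*T² (U(T, D) = 4*(T*T) = 4*T²)
-146 + U(-13, 1) = -146 + 4*(-13)² = -146 + 4*169 = -146 + 676 = 530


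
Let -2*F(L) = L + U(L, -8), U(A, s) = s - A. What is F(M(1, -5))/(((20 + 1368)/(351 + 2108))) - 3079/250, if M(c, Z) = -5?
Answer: -453663/86750 ≈ -5.2295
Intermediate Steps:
F(L) = 4 (F(L) = -(L + (-8 - L))/2 = -½*(-8) = 4)
F(M(1, -5))/(((20 + 1368)/(351 + 2108))) - 3079/250 = 4/(((20 + 1368)/(351 + 2108))) - 3079/250 = 4/((1388/2459)) - 3079*1/250 = 4/((1388*(1/2459))) - 3079/250 = 4/(1388/2459) - 3079/250 = 4*(2459/1388) - 3079/250 = 2459/347 - 3079/250 = -453663/86750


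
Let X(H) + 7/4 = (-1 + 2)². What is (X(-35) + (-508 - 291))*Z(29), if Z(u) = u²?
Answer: -2690359/4 ≈ -6.7259e+5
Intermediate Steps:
X(H) = -¾ (X(H) = -7/4 + (-1 + 2)² = -7/4 + 1² = -7/4 + 1 = -¾)
(X(-35) + (-508 - 291))*Z(29) = (-¾ + (-508 - 291))*29² = (-¾ - 799)*841 = -3199/4*841 = -2690359/4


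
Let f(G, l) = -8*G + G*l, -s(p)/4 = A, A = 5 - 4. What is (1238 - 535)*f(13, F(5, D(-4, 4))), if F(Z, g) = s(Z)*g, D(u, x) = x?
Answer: -219336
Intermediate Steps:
A = 1
s(p) = -4 (s(p) = -4*1 = -4)
F(Z, g) = -4*g
(1238 - 535)*f(13, F(5, D(-4, 4))) = (1238 - 535)*(13*(-8 - 4*4)) = 703*(13*(-8 - 16)) = 703*(13*(-24)) = 703*(-312) = -219336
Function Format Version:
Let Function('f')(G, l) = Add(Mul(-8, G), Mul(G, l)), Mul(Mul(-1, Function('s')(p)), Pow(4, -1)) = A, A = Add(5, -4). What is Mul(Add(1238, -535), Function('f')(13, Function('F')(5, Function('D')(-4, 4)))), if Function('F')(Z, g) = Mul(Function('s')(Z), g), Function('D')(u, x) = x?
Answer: -219336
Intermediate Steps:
A = 1
Function('s')(p) = -4 (Function('s')(p) = Mul(-4, 1) = -4)
Function('F')(Z, g) = Mul(-4, g)
Mul(Add(1238, -535), Function('f')(13, Function('F')(5, Function('D')(-4, 4)))) = Mul(Add(1238, -535), Mul(13, Add(-8, Mul(-4, 4)))) = Mul(703, Mul(13, Add(-8, -16))) = Mul(703, Mul(13, -24)) = Mul(703, -312) = -219336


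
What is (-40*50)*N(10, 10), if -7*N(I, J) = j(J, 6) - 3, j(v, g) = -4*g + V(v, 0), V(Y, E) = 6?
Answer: -6000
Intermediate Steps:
j(v, g) = 6 - 4*g (j(v, g) = -4*g + 6 = 6 - 4*g)
N(I, J) = 3 (N(I, J) = -((6 - 4*6) - 3)/7 = -((6 - 24) - 3)/7 = -(-18 - 3)/7 = -⅐*(-21) = 3)
(-40*50)*N(10, 10) = -40*50*3 = -2000*3 = -6000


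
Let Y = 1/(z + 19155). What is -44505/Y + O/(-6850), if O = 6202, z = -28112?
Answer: 1365312148024/3425 ≈ 3.9863e+8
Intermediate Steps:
Y = -1/8957 (Y = 1/(-28112 + 19155) = 1/(-8957) = -1/8957 ≈ -0.00011164)
-44505/Y + O/(-6850) = -44505/(-1/8957) + 6202/(-6850) = -44505*(-8957) + 6202*(-1/6850) = 398631285 - 3101/3425 = 1365312148024/3425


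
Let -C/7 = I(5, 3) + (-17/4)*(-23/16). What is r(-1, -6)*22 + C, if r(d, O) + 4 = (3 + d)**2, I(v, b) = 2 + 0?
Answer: -3633/64 ≈ -56.766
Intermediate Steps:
I(v, b) = 2
r(d, O) = -4 + (3 + d)**2
C = -3633/64 (C = -7*(2 + (-17/4)*(-23/16)) = -7*(2 + (-17*1/4)*(-23*1/16)) = -7*(2 - 17/4*(-23/16)) = -7*(2 + 391/64) = -7*519/64 = -3633/64 ≈ -56.766)
r(-1, -6)*22 + C = (-4 + (3 - 1)**2)*22 - 3633/64 = (-4 + 2**2)*22 - 3633/64 = (-4 + 4)*22 - 3633/64 = 0*22 - 3633/64 = 0 - 3633/64 = -3633/64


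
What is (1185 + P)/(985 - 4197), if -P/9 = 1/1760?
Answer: -2085591/5653120 ≈ -0.36893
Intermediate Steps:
P = -9/1760 ≈ -0.0051136
(1185 + P)/(985 - 4197) = (1185 - 9/1760)/(985 - 4197) = (2085591/1760)/(-3212) = (2085591/1760)*(-1/3212) = -2085591/5653120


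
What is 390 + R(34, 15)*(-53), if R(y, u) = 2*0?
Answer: 390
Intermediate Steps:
R(y, u) = 0
390 + R(34, 15)*(-53) = 390 + 0*(-53) = 390 + 0 = 390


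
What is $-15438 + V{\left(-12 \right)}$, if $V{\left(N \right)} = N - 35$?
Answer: $-15485$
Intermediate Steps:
$V{\left(N \right)} = -35 + N$ ($V{\left(N \right)} = N - 35 = -35 + N$)
$-15438 + V{\left(-12 \right)} = -15438 - 47 = -15485$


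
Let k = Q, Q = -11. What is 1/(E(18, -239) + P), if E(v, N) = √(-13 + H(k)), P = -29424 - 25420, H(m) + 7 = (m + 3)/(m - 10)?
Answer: -287931/15791287867 - I*√2163/31582575734 ≈ -1.8234e-5 - 1.4726e-9*I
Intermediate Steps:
k = -11
H(m) = -7 + (3 + m)/(-10 + m) (H(m) = -7 + (m + 3)/(m - 10) = -7 + (3 + m)/(-10 + m))
P = -54844
E(v, N) = 2*I*√2163/21 (E(v, N) = √(-13 + (73 - 6*(-11))/(-10 - 11)) = √(-13 + (73 + 66)/(-21)) = √(-13 - 1/21*139) = √(-13 - 139/21) = √(-412/21) = 2*I*√2163/21)
1/(E(18, -239) + P) = 1/(2*I*√2163/21 - 54844) = 1/(-54844 + 2*I*√2163/21)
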